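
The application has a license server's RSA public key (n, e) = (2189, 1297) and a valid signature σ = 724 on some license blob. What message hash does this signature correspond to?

1291

σ^1297 mod 2189 = 1291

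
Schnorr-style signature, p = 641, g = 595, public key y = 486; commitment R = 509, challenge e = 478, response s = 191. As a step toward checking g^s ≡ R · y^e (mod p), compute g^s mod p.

66

595^191 mod 641 = 66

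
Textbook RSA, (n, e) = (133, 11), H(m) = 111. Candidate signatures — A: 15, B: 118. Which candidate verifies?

Candidate A: 15^11 mod 133 = 22
Candidate B: 118^11 mod 133 = 111
  → matches H(m) = 111

B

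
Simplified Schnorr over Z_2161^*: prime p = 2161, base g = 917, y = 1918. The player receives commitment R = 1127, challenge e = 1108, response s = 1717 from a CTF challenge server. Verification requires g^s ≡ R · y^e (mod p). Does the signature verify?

verifies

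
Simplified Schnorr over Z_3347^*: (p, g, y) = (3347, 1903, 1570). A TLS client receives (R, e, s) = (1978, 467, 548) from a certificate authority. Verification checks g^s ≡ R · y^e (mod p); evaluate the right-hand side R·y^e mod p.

1570^2 = 2464900 ≡ 1508
1570^4 ≡ 1508^2 = 2274064 ≡ 1451
1570^8 ≡ 1451^2 = 2105401 ≡ 138
1570^16 ≡ 138^2 = 19044 ≡ 2309
1570^32 ≡ 2309^2 = 5331481 ≡ 3057
1570^64 ≡ 3057^2 = 9345249 ≡ 425
1570^128 ≡ 425^2 = 180625 ≡ 3234
1570^256 ≡ 3234^2 = 10458756 ≡ 2728
467 = 256 + 128 + 64 + 16 + 2 + 1, so 1570^467 ≡ 2728·3234·425·2309·1508·1570 ≡ 2541 (mod 3347)
R · y^e ≡ 1978·2541 = 5026098 ≡ 2251 (mod 3347)

2251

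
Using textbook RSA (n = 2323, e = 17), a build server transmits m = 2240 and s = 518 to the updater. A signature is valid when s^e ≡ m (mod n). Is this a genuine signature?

forged

s^2 ≡ 518^2 = 268324 ≡ 1179
s^4 ≡ 1179^2 = 1390041 ≡ 887
s^8 ≡ 887^2 = 786769 ≡ 1595
s^16 ≡ 1595^2 = 2544025 ≡ 340
17 = 16 + 1, so s^17 ≡ 340·518 ≡ 1895 (mod 2323)
The recovered value 1895 does not match the digest 2240.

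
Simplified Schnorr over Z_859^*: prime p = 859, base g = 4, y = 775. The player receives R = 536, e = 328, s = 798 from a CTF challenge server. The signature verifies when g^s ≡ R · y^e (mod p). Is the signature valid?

valid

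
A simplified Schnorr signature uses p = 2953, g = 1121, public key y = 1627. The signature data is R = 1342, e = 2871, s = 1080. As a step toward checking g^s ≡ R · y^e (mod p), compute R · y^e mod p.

452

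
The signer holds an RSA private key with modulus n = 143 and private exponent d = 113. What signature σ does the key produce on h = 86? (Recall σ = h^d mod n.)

47

h^2 ≡ 86^2 = 7396 ≡ 103
h^4 ≡ 103^2 = 10609 ≡ 27
h^8 ≡ 27^2 = 729 ≡ 14
h^16 ≡ 14^2 = 196 ≡ 53
h^32 ≡ 53^2 = 2809 ≡ 92
h^64 ≡ 92^2 = 8464 ≡ 27
113 = 64 + 32 + 16 + 1, so h^113 ≡ 27·92·53·86 ≡ 47 (mod 143)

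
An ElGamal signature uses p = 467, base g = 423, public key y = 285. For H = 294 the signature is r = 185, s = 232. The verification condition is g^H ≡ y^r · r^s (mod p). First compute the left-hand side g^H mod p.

289

Squares mod 467: 423^1≡423, 423^2≡68, 423^4≡421, 423^8≡248, 423^16≡327, 423^32≡453, 423^64≡196, 423^128≡122, 423^256≡407
294 = 256 + 32 + 4 + 2, so 423^294 ≡ 407·453·421·68 ≡ 289 (mod 467)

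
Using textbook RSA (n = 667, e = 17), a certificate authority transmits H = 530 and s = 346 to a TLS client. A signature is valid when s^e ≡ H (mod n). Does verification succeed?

passes

Squares mod 667: s^1≡346, s^2≡323, s^4≡277, s^8≡24, s^16≡576
17 = 16 + 1, so s^17 ≡ 576·346 ≡ 530 (mod 667)
Since 530 equals the digest 530, verification succeeds.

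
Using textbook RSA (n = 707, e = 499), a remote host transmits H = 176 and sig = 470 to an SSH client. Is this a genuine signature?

genuine

sig^499 mod 707 = 176
Since 176 equals the digest 176, verification succeeds.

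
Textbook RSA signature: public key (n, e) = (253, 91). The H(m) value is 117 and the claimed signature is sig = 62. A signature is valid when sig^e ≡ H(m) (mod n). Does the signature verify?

verifies

Squares mod 253: sig^1≡62, sig^2≡49, sig^4≡124, sig^8≡196, sig^16≡213, sig^32≡82, sig^64≡146
91 = 64 + 16 + 8 + 2 + 1, so sig^91 ≡ 146·213·196·49·62 ≡ 117 (mod 253)
sig^91 mod 253 = 117 matches H(m).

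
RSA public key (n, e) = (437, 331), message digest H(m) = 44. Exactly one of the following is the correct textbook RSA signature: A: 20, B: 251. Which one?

B

Candidate A: Squares mod 437: 20^1≡20, 20^2≡400, 20^4≡58, 20^8≡305, 20^16≡381, 20^32≡77, 20^64≡248, 20^128≡324, 20^256≡96; 331 = 256 + 64 + 8 + 2 + 1, so 20^331 ≡ 96·248·305·400·20 ≡ 20 (mod 437)
Candidate B: Squares mod 437: 251^1≡251, 251^2≡73, 251^4≡85, 251^8≡233, 251^16≡101, 251^32≡150, 251^64≡213, 251^128≡358, 251^256≡123; 331 = 256 + 64 + 8 + 2 + 1, so 251^331 ≡ 123·213·233·73·251 ≡ 44 (mod 437)
  → matches H(m) = 44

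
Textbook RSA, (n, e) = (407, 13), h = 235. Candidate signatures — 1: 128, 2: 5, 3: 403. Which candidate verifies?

Candidate 1: Squares mod 407: 128^1≡128, 128^2≡104, 128^4≡234, 128^8≡218; 13 = 8 + 4 + 1, so 128^13 ≡ 218·234·128 ≡ 35 (mod 407)
Candidate 2: Squares mod 407: 5^1≡5, 5^2≡25, 5^4≡218, 5^8≡312; 13 = 8 + 4 + 1, so 5^13 ≡ 312·218·5 ≡ 235 (mod 407)
  → matches h = 235
Candidate 3: Squares mod 407: 403^1≡403, 403^2≡16, 403^4≡256, 403^8≡9; 13 = 8 + 4 + 1, so 403^13 ≡ 9·256·403 ≡ 145 (mod 407)

2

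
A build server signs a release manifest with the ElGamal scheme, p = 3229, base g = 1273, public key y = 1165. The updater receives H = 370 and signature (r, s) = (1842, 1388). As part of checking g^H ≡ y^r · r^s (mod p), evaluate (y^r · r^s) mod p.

2905

1165^2 = 1357225 ≡ 1045
1165^4 ≡ 1045^2 = 1092025 ≡ 623
1165^8 ≡ 623^2 = 388129 ≡ 649
1165^16 ≡ 649^2 = 421201 ≡ 1431
1165^32 ≡ 1431^2 = 2047761 ≡ 575
1165^64 ≡ 575^2 = 330625 ≡ 1267
1165^128 ≡ 1267^2 = 1605289 ≡ 476
1165^256 ≡ 476^2 = 226576 ≡ 546
1165^512 ≡ 546^2 = 298116 ≡ 1048
1165^1024 ≡ 1048^2 = 1098304 ≡ 444
1842 = 1024 + 512 + 256 + 32 + 16 + 2, so 1165^1842 ≡ 444·1048·546·575·1431·1045 ≡ 2967 (mod 3229)
1842^2 = 3392964 ≡ 2514
1842^4 ≡ 2514^2 = 6320196 ≡ 1043
1842^8 ≡ 1043^2 = 1087849 ≡ 2905
1842^16 ≡ 2905^2 = 8439025 ≡ 1648
1842^32 ≡ 1648^2 = 2715904 ≡ 315
1842^64 ≡ 315^2 = 99225 ≡ 2355
1842^128 ≡ 2355^2 = 5546025 ≡ 1832
1842^256 ≡ 1832^2 = 3356224 ≡ 1293
1842^512 ≡ 1293^2 = 1671849 ≡ 2456
1842^1024 ≡ 2456^2 = 6031936 ≡ 164
1388 = 1024 + 256 + 64 + 32 + 8 + 4, so 1842^1388 ≡ 164·1293·2355·315·2905·1043 ≡ 790 (mod 3229)
y^r · r^s ≡ 2967·790 = 2343930 ≡ 2905 (mod 3229)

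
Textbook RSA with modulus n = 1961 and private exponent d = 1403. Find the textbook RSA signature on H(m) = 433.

1490

Squares mod 1961: (H(m))^1≡433, (H(m))^2≡1194, (H(m))^4≡1950, (H(m))^8≡121, (H(m))^16≡914, (H(m))^32≡10, (H(m))^64≡100, (H(m))^128≡195, (H(m))^256≡766, (H(m))^512≡417, (H(m))^1024≡1321
1403 = 1024 + 256 + 64 + 32 + 16 + 8 + 2 + 1, so (H(m))^1403 ≡ 1321·766·100·10·914·121·1194·433 ≡ 1490 (mod 1961)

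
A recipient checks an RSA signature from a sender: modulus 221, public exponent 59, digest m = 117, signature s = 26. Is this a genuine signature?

genuine

Squares mod 221: s^1≡26, s^2≡13, s^4≡169, s^8≡52, s^16≡52, s^32≡52
59 = 32 + 16 + 8 + 2 + 1, so s^59 ≡ 52·52·52·13·26 ≡ 117 (mod 221)
s^59 mod 221 = 117 matches m.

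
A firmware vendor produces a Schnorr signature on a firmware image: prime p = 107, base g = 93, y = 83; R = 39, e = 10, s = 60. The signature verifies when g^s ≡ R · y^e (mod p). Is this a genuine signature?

g^s mod p:
93^2 = 8649 ≡ 89
93^4 ≡ 89^2 = 7921 ≡ 3
93^8 ≡ 3^2 = 9
93^16 ≡ 9^2 = 81
93^32 ≡ 81^2 = 6561 ≡ 34
60 = 32 + 16 + 8 + 4, so 93^60 ≡ 34·81·9·3 ≡ 100 (mod 107)
R · y^e mod p:
83^2 = 6889 ≡ 41
83^4 ≡ 41^2 = 1681 ≡ 76
83^8 ≡ 76^2 = 5776 ≡ 105
10 = 8 + 2, so 83^10 ≡ 105·41 ≡ 25 (mod 107)
39·25 = 975 ≡ 12 (mod 107)
100 ≠ 12; the check fails.

forged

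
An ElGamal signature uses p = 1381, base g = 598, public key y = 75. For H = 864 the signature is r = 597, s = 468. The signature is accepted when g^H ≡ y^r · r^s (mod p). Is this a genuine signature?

Left side g^H mod p:
598^2 = 357604 ≡ 1306
598^4 ≡ 1306^2 = 1705636 ≡ 101
598^8 ≡ 101^2 = 10201 ≡ 534
598^16 ≡ 534^2 = 285156 ≡ 670
598^32 ≡ 670^2 = 448900 ≡ 75
598^64 ≡ 75^2 = 5625 ≡ 101
598^128 ≡ 101^2 = 10201 ≡ 534
598^256 ≡ 534^2 = 285156 ≡ 670
598^512 ≡ 670^2 = 448900 ≡ 75
864 = 512 + 256 + 64 + 32, so 598^864 ≡ 75·670·101·75 ≡ 101 (mod 1381)
Right side y^r · r^s mod p:
75^2 = 5625 ≡ 101
75^4 ≡ 101^2 = 10201 ≡ 534
75^8 ≡ 534^2 = 285156 ≡ 670
75^16 ≡ 670^2 = 448900 ≡ 75
75^32 ≡ 75^2 = 5625 ≡ 101
75^64 ≡ 101^2 = 10201 ≡ 534
75^128 ≡ 534^2 = 285156 ≡ 670
75^256 ≡ 670^2 = 448900 ≡ 75
75^512 ≡ 75^2 = 5625 ≡ 101
597 = 512 + 64 + 16 + 4 + 1, so 75^597 ≡ 101·534·75·534·75 ≡ 101 (mod 1381)
597^2 = 356409 ≡ 111
597^4 ≡ 111^2 = 12321 ≡ 1273
597^8 ≡ 1273^2 = 1620529 ≡ 616
597^16 ≡ 616^2 = 379456 ≡ 1062
597^32 ≡ 1062^2 = 1127844 ≡ 948
597^64 ≡ 948^2 = 898704 ≡ 1054
597^128 ≡ 1054^2 = 1110916 ≡ 592
597^256 ≡ 592^2 = 350464 ≡ 1071
468 = 256 + 128 + 64 + 16 + 4, so 597^468 ≡ 1071·592·1054·1062·1273 ≡ 899 (mod 1381)
101·899 = 90799 ≡ 1034 (mod 1381)
101 ≠ 1034, so verification fails.

forged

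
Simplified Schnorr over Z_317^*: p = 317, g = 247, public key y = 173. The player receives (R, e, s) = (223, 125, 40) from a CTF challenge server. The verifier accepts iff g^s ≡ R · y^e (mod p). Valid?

g^s mod p:
247^2 = 61009 ≡ 145
247^4 ≡ 145^2 = 21025 ≡ 103
247^8 ≡ 103^2 = 10609 ≡ 148
247^16 ≡ 148^2 = 21904 ≡ 31
247^32 ≡ 31^2 = 961 ≡ 10
40 = 32 + 8, so 247^40 ≡ 10·148 ≡ 212 (mod 317)
R · y^e mod p:
173^2 = 29929 ≡ 131
173^4 ≡ 131^2 = 17161 ≡ 43
173^8 ≡ 43^2 = 1849 ≡ 264
173^16 ≡ 264^2 = 69696 ≡ 273
173^32 ≡ 273^2 = 74529 ≡ 34
173^64 ≡ 34^2 = 1156 ≡ 205
125 = 64 + 32 + 16 + 8 + 4 + 1, so 173^125 ≡ 205·34·273·264·43·173 ≡ 308 (mod 317)
223·308 = 68684 ≡ 212 (mod 317)
212 ≡ 212 (mod 317); signature holds.

yes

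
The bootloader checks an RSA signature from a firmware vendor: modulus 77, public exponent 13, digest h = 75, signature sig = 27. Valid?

sig^13 mod 77 = 48
The recovered value 48 does not match the digest 75.

no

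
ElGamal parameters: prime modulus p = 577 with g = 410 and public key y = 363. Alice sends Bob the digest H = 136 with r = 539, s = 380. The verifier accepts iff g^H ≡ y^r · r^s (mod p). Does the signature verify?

Left side g^H mod p:
410^2 = 168100 ≡ 193
410^4 ≡ 193^2 = 37249 ≡ 321
410^8 ≡ 321^2 = 103041 ≡ 335
410^16 ≡ 335^2 = 112225 ≡ 287
410^32 ≡ 287^2 = 82369 ≡ 435
410^64 ≡ 435^2 = 189225 ≡ 546
410^128 ≡ 546^2 = 298116 ≡ 384
136 = 128 + 8, so 410^136 ≡ 384·335 ≡ 546 (mod 577)
Right side y^r · r^s mod p:
363^2 = 131769 ≡ 213
363^4 ≡ 213^2 = 45369 ≡ 363
363^8 ≡ 363^2 = 131769 ≡ 213
363^16 ≡ 213^2 = 45369 ≡ 363
363^32 ≡ 363^2 = 131769 ≡ 213
363^64 ≡ 213^2 = 45369 ≡ 363
363^128 ≡ 363^2 = 131769 ≡ 213
363^256 ≡ 213^2 = 45369 ≡ 363
363^512 ≡ 363^2 = 131769 ≡ 213
539 = 512 + 16 + 8 + 2 + 1, so 363^539 ≡ 213·363·213·213·363 ≡ 213 (mod 577)
539^2 = 290521 ≡ 290
539^4 ≡ 290^2 = 84100 ≡ 435
539^8 ≡ 435^2 = 189225 ≡ 546
539^16 ≡ 546^2 = 298116 ≡ 384
539^32 ≡ 384^2 = 147456 ≡ 321
539^64 ≡ 321^2 = 103041 ≡ 335
539^128 ≡ 335^2 = 112225 ≡ 287
539^256 ≡ 287^2 = 82369 ≡ 435
380 = 256 + 64 + 32 + 16 + 8 + 4, so 539^380 ≡ 435·335·321·384·546·435 ≡ 287 (mod 577)
213·287 = 61131 ≡ 546 (mod 577)
546 ≡ 546 (mod 577), so the signature is genuine.

verifies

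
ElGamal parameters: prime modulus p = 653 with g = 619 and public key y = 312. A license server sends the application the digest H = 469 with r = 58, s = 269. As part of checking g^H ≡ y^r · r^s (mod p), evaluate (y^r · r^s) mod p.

179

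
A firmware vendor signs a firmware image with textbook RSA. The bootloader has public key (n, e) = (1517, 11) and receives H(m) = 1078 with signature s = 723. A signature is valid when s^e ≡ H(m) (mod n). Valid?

Squares mod 1517: s^1≡723, s^2≡881, s^4≡974, s^8≡551
11 = 8 + 2 + 1, so s^11 ≡ 551·881·723 ≡ 1078 (mod 1517)
s^11 mod 1517 = 1078 matches H(m).

yes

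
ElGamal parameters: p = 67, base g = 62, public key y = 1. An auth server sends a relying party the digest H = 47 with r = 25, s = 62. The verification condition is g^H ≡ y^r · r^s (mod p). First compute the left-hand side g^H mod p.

62^47 mod 67 = 9

9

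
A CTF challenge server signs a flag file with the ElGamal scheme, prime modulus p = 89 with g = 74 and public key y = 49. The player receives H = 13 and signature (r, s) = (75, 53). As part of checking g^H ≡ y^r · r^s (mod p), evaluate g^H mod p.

74^2 = 5476 ≡ 47
74^4 ≡ 47^2 = 2209 ≡ 73
74^8 ≡ 73^2 = 5329 ≡ 78
13 = 8 + 4 + 1, so 74^13 ≡ 78·73·74 ≡ 30 (mod 89)

30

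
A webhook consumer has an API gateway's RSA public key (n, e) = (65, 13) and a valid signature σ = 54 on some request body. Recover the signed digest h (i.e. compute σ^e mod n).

54

σ^2 ≡ 54^2 = 2916 ≡ 56
σ^4 ≡ 56^2 = 3136 ≡ 16
σ^8 ≡ 16^2 = 256 ≡ 61
13 = 8 + 4 + 1, so σ^13 ≡ 61·16·54 ≡ 54 (mod 65)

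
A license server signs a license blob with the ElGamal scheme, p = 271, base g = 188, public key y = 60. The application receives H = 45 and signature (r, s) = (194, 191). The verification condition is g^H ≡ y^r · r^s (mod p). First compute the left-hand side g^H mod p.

188^45 mod 271 = 29

29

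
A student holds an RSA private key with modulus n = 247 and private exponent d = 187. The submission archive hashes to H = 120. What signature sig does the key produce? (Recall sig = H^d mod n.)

237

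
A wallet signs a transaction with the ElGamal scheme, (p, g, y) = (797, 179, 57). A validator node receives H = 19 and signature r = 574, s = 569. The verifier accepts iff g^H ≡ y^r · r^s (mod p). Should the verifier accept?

reject

Left side g^H mod p:
179^2 = 32041 ≡ 161
179^4 ≡ 161^2 = 25921 ≡ 417
179^8 ≡ 417^2 = 173889 ≡ 143
179^16 ≡ 143^2 = 20449 ≡ 524
19 = 16 + 2 + 1, so 179^19 ≡ 524·161·179 ≡ 397 (mod 797)
Right side y^r · r^s mod p:
57^2 = 3249 ≡ 61
57^4 ≡ 61^2 = 3721 ≡ 533
57^8 ≡ 533^2 = 284089 ≡ 357
57^16 ≡ 357^2 = 127449 ≡ 726
57^32 ≡ 726^2 = 527076 ≡ 259
57^64 ≡ 259^2 = 67081 ≡ 133
57^128 ≡ 133^2 = 17689 ≡ 155
57^256 ≡ 155^2 = 24025 ≡ 115
57^512 ≡ 115^2 = 13225 ≡ 473
574 = 512 + 32 + 16 + 8 + 4 + 2, so 57^574 ≡ 473·259·726·357·533·61 ≡ 574 (mod 797)
574^2 = 329476 ≡ 315
574^4 ≡ 315^2 = 99225 ≡ 397
574^8 ≡ 397^2 = 157609 ≡ 600
574^16 ≡ 600^2 = 360000 ≡ 553
574^32 ≡ 553^2 = 305809 ≡ 558
574^64 ≡ 558^2 = 311364 ≡ 534
574^128 ≡ 534^2 = 285156 ≡ 627
574^256 ≡ 627^2 = 393129 ≡ 208
574^512 ≡ 208^2 = 43264 ≡ 226
569 = 512 + 32 + 16 + 8 + 1, so 574^569 ≡ 226·558·553·600·574 ≡ 782 (mod 797)
574·782 = 448868 ≡ 157 (mod 797)
397 ≠ 157, so verification fails.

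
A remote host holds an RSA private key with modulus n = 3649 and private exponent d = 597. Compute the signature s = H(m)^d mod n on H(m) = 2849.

(H(m))^597 mod 3649 = 2493

2493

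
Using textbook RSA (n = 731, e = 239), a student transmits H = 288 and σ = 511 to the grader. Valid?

σ^2 ≡ 511^2 = 261121 ≡ 154
σ^4 ≡ 154^2 = 23716 ≡ 324
σ^8 ≡ 324^2 = 104976 ≡ 443
σ^16 ≡ 443^2 = 196249 ≡ 341
σ^32 ≡ 341^2 = 116281 ≡ 52
σ^64 ≡ 52^2 = 2704 ≡ 511
σ^128 ≡ 511^2 = 261121 ≡ 154
239 = 128 + 64 + 32 + 8 + 4 + 2 + 1, so σ^239 ≡ 154·511·52·443·324·154·511 ≡ 443 (mod 731)
σ^239 mod 731 = 443, but H = 288.

no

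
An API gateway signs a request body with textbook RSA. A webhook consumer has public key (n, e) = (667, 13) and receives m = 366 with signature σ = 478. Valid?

Squares mod 667: σ^1≡478, σ^2≡370, σ^4≡165, σ^8≡545
13 = 8 + 4 + 1, so σ^13 ≡ 545·165·478 ≡ 2 (mod 667)
σ^13 mod 667 = 2, but m = 366.

no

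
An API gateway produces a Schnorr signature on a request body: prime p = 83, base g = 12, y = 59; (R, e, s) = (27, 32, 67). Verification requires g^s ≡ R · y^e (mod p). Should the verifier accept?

g^s mod p:
12^67 mod 83 = 31
R · y^e mod p:
59^32 mod 83 = 65
27·65 = 1755 ≡ 12 (mod 83)
31 ≠ 12; the check fails.

reject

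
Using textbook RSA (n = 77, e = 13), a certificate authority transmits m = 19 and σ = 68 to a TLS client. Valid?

Squares mod 77: σ^1≡68, σ^2≡4, σ^4≡16, σ^8≡25
13 = 8 + 4 + 1, so σ^13 ≡ 25·16·68 ≡ 19 (mod 77)
19 = m, so the signature checks out.

yes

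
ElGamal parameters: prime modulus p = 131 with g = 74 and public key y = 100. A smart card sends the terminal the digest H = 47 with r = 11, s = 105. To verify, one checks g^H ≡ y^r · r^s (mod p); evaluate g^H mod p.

46

74^2 = 5476 ≡ 105
74^4 ≡ 105^2 = 11025 ≡ 21
74^8 ≡ 21^2 = 441 ≡ 48
74^16 ≡ 48^2 = 2304 ≡ 77
74^32 ≡ 77^2 = 5929 ≡ 34
47 = 32 + 8 + 4 + 2 + 1, so 74^47 ≡ 34·48·21·105·74 ≡ 46 (mod 131)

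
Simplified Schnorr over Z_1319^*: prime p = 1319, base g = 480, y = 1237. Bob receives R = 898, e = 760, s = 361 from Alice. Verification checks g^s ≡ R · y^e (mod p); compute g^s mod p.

557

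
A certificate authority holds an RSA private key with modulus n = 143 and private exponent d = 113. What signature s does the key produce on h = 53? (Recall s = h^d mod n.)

14

h^2 ≡ 53^2 = 2809 ≡ 92
h^4 ≡ 92^2 = 8464 ≡ 27
h^8 ≡ 27^2 = 729 ≡ 14
h^16 ≡ 14^2 = 196 ≡ 53
h^32 ≡ 53^2 = 2809 ≡ 92
h^64 ≡ 92^2 = 8464 ≡ 27
113 = 64 + 32 + 16 + 1, so h^113 ≡ 27·92·53·53 ≡ 14 (mod 143)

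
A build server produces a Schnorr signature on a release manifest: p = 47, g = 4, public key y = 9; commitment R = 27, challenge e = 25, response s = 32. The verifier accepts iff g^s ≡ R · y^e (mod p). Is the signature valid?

valid

g^s mod p:
4^2 = 16
4^4 ≡ 16^2 = 256 ≡ 21
4^8 ≡ 21^2 = 441 ≡ 18
4^16 ≡ 18^2 = 324 ≡ 42
4^32 ≡ 42^2 = 1764 ≡ 25
R · y^e mod p:
9^2 = 81 ≡ 34
9^4 ≡ 34^2 = 1156 ≡ 28
9^8 ≡ 28^2 = 784 ≡ 32
9^16 ≡ 32^2 = 1024 ≡ 37
25 = 16 + 8 + 1, so 9^25 ≡ 37·32·9 ≡ 34 (mod 47)
27·34 = 918 ≡ 25 (mod 47)
25 ≡ 25 (mod 47); signature holds.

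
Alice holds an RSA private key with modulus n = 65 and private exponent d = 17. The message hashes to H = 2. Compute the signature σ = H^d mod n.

32

Squares mod 65: H^1≡2, H^2≡4, H^4≡16, H^8≡61, H^16≡16
17 = 16 + 1, so H^17 ≡ 16·2 ≡ 32 (mod 65)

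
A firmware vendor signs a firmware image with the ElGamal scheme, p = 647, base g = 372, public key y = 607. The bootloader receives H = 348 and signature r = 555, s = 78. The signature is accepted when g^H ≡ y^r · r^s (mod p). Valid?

Left side g^H mod p:
372^2 = 138384 ≡ 573
372^4 ≡ 573^2 = 328329 ≡ 300
372^8 ≡ 300^2 = 90000 ≡ 67
372^16 ≡ 67^2 = 4489 ≡ 607
372^32 ≡ 607^2 = 368449 ≡ 306
372^64 ≡ 306^2 = 93636 ≡ 468
372^128 ≡ 468^2 = 219024 ≡ 338
372^256 ≡ 338^2 = 114244 ≡ 372
348 = 256 + 64 + 16 + 8 + 4, so 372^348 ≡ 372·468·607·67·300 ≡ 67 (mod 647)
Right side y^r · r^s mod p:
607^2 = 368449 ≡ 306
607^4 ≡ 306^2 = 93636 ≡ 468
607^8 ≡ 468^2 = 219024 ≡ 338
607^16 ≡ 338^2 = 114244 ≡ 372
607^32 ≡ 372^2 = 138384 ≡ 573
607^64 ≡ 573^2 = 328329 ≡ 300
607^128 ≡ 300^2 = 90000 ≡ 67
607^256 ≡ 67^2 = 4489 ≡ 607
607^512 ≡ 607^2 = 368449 ≡ 306
555 = 512 + 32 + 8 + 2 + 1, so 607^555 ≡ 306·573·338·306·607 ≡ 445 (mod 647)
555^2 = 308025 ≡ 53
555^4 ≡ 53^2 = 2809 ≡ 221
555^8 ≡ 221^2 = 48841 ≡ 316
555^16 ≡ 316^2 = 99856 ≡ 218
555^32 ≡ 218^2 = 47524 ≡ 293
555^64 ≡ 293^2 = 85849 ≡ 445
78 = 64 + 8 + 4 + 2, so 555^78 ≡ 445·316·221·53 ≡ 573 (mod 647)
445·573 = 254985 ≡ 67 (mod 647)
67 ≡ 67 (mod 647), so the signature is genuine.

yes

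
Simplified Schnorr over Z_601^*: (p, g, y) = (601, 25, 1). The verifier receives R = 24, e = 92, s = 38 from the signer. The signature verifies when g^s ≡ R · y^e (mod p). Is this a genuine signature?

genuine

g^s mod p:
25^2 = 625 ≡ 24
25^4 ≡ 24^2 = 576
25^8 ≡ 576^2 = 331776 ≡ 24
25^16 ≡ 24^2 = 576
25^32 ≡ 576^2 = 331776 ≡ 24
38 = 32 + 4 + 2, so 25^38 ≡ 24·576·24 ≡ 24 (mod 601)
R · y^e mod p:
1^2 = 1
1^4 ≡ 1^2 = 1
1^8 ≡ 1^2 = 1
1^16 ≡ 1^2 = 1
1^32 ≡ 1^2 = 1
1^64 ≡ 1^2 = 1
92 = 64 + 16 + 8 + 4, so 1^92 ≡ 1·1·1·1 ≡ 1 (mod 601)
24·1 = 24 ≡ 24 (mod 601)
24 ≡ 24 (mod 601); signature holds.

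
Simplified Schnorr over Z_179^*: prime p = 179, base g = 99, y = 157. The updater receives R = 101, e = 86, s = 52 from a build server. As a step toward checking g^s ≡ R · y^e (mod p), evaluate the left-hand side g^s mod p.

99^2 = 9801 ≡ 135
99^4 ≡ 135^2 = 18225 ≡ 146
99^8 ≡ 146^2 = 21316 ≡ 15
99^16 ≡ 15^2 = 225 ≡ 46
99^32 ≡ 46^2 = 2116 ≡ 147
52 = 32 + 16 + 4, so 99^52 ≡ 147·46·146 ≡ 67 (mod 179)

67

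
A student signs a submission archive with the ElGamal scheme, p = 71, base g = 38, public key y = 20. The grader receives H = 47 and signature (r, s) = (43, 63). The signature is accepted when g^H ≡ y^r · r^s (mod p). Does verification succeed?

Left side g^H mod p:
38^2 = 1444 ≡ 24
38^4 ≡ 24^2 = 576 ≡ 8
38^8 ≡ 8^2 = 64
38^16 ≡ 64^2 = 4096 ≡ 49
38^32 ≡ 49^2 = 2401 ≡ 58
47 = 32 + 8 + 4 + 2 + 1, so 38^47 ≡ 58·64·8·24·38 ≡ 15 (mod 71)
Right side y^r · r^s mod p:
20^2 = 400 ≡ 45
20^4 ≡ 45^2 = 2025 ≡ 37
20^8 ≡ 37^2 = 1369 ≡ 20
20^16 ≡ 20^2 = 400 ≡ 45
20^32 ≡ 45^2 = 2025 ≡ 37
43 = 32 + 8 + 2 + 1, so 20^43 ≡ 37·20·45·20 ≡ 20 (mod 71)
43^2 = 1849 ≡ 3
43^4 ≡ 3^2 = 9
43^8 ≡ 9^2 = 81 ≡ 10
43^16 ≡ 10^2 = 100 ≡ 29
43^32 ≡ 29^2 = 841 ≡ 60
63 = 32 + 16 + 8 + 4 + 2 + 1, so 43^63 ≡ 60·29·10·9·3·43 ≡ 54 (mod 71)
20·54 = 1080 ≡ 15 (mod 71)
15 ≡ 15 (mod 71), so the signature is genuine.

passes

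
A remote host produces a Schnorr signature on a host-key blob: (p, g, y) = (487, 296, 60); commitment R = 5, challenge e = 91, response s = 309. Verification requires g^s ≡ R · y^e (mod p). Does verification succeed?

fails

g^s mod p:
296^2 = 87616 ≡ 443
296^4 ≡ 443^2 = 196249 ≡ 475
296^8 ≡ 475^2 = 225625 ≡ 144
296^16 ≡ 144^2 = 20736 ≡ 282
296^32 ≡ 282^2 = 79524 ≡ 143
296^64 ≡ 143^2 = 20449 ≡ 482
296^128 ≡ 482^2 = 232324 ≡ 25
296^256 ≡ 25^2 = 625 ≡ 138
309 = 256 + 32 + 16 + 4 + 1, so 296^309 ≡ 138·143·282·475·296 ≡ 267 (mod 487)
R · y^e mod p:
60^2 = 3600 ≡ 191
60^4 ≡ 191^2 = 36481 ≡ 443
60^8 ≡ 443^2 = 196249 ≡ 475
60^16 ≡ 475^2 = 225625 ≡ 144
60^32 ≡ 144^2 = 20736 ≡ 282
60^64 ≡ 282^2 = 79524 ≡ 143
91 = 64 + 16 + 8 + 2 + 1, so 60^91 ≡ 143·144·475·191·60 ≡ 143 (mod 487)
5·143 = 715 ≡ 228 (mod 487)
267 ≠ 228; the check fails.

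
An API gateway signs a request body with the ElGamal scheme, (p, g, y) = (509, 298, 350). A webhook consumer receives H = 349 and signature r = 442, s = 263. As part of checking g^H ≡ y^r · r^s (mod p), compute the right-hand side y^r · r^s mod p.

350^2 = 122500 ≡ 340
350^4 ≡ 340^2 = 115600 ≡ 57
350^8 ≡ 57^2 = 3249 ≡ 195
350^16 ≡ 195^2 = 38025 ≡ 359
350^32 ≡ 359^2 = 128881 ≡ 104
350^64 ≡ 104^2 = 10816 ≡ 127
350^128 ≡ 127^2 = 16129 ≡ 350
350^256 ≡ 350^2 = 122500 ≡ 340
442 = 256 + 128 + 32 + 16 + 8 + 2, so 350^442 ≡ 340·350·104·359·195·340 ≡ 503 (mod 509)
442^2 = 195364 ≡ 417
442^4 ≡ 417^2 = 173889 ≡ 320
442^8 ≡ 320^2 = 102400 ≡ 91
442^16 ≡ 91^2 = 8281 ≡ 137
442^32 ≡ 137^2 = 18769 ≡ 445
442^64 ≡ 445^2 = 198025 ≡ 24
442^128 ≡ 24^2 = 576 ≡ 67
442^256 ≡ 67^2 = 4489 ≡ 417
263 = 256 + 4 + 2 + 1, so 442^263 ≡ 417·320·417·442 ≡ 11 (mod 509)
y^r · r^s ≡ 503·11 = 5533 ≡ 443 (mod 509)

443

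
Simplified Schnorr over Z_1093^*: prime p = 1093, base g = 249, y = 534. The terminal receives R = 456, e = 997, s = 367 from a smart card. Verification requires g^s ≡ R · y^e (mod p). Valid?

yes

g^s mod p:
249^367 mod 1093 = 60
R · y^e mod p:
534^997 mod 1093 = 259
456·259 = 118104 ≡ 60 (mod 1093)
60 ≡ 60 (mod 1093); signature holds.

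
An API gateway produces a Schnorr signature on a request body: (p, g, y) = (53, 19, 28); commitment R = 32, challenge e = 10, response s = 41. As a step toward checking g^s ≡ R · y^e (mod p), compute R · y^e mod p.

35

28^2 = 784 ≡ 42
28^4 ≡ 42^2 = 1764 ≡ 15
28^8 ≡ 15^2 = 225 ≡ 13
10 = 8 + 2, so 28^10 ≡ 13·42 ≡ 16 (mod 53)
R · y^e ≡ 32·16 = 512 ≡ 35 (mod 53)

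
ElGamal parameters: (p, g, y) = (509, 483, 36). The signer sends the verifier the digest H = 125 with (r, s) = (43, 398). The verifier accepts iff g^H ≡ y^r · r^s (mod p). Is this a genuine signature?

forged

Left side g^H mod p:
483^2 = 233289 ≡ 167
483^4 ≡ 167^2 = 27889 ≡ 403
483^8 ≡ 403^2 = 162409 ≡ 38
483^16 ≡ 38^2 = 1444 ≡ 426
483^32 ≡ 426^2 = 181476 ≡ 272
483^64 ≡ 272^2 = 73984 ≡ 179
125 = 64 + 32 + 16 + 8 + 4 + 1, so 483^125 ≡ 179·272·426·38·403·483 ≡ 445 (mod 509)
Right side y^r · r^s mod p:
36^2 = 1296 ≡ 278
36^4 ≡ 278^2 = 77284 ≡ 425
36^8 ≡ 425^2 = 180625 ≡ 439
36^16 ≡ 439^2 = 192721 ≡ 319
36^32 ≡ 319^2 = 101761 ≡ 470
43 = 32 + 8 + 2 + 1, so 36^43 ≡ 470·439·278·36 ≡ 247 (mod 509)
43^2 = 1849 ≡ 322
43^4 ≡ 322^2 = 103684 ≡ 357
43^8 ≡ 357^2 = 127449 ≡ 199
43^16 ≡ 199^2 = 39601 ≡ 408
43^32 ≡ 408^2 = 166464 ≡ 21
43^64 ≡ 21^2 = 441
43^128 ≡ 441^2 = 194481 ≡ 43
43^256 ≡ 43^2 = 1849 ≡ 322
398 = 256 + 128 + 8 + 4 + 2, so 43^398 ≡ 322·43·199·357·322 ≡ 238 (mod 509)
247·238 = 58786 ≡ 251 (mod 509)
445 ≠ 251, so verification fails.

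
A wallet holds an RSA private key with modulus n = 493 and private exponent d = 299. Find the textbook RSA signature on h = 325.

h^2 ≡ 325^2 = 105625 ≡ 123
h^4 ≡ 123^2 = 15129 ≡ 339
h^8 ≡ 339^2 = 114921 ≡ 52
h^16 ≡ 52^2 = 2704 ≡ 239
h^32 ≡ 239^2 = 57121 ≡ 426
h^64 ≡ 426^2 = 181476 ≡ 52
h^128 ≡ 52^2 = 2704 ≡ 239
h^256 ≡ 239^2 = 57121 ≡ 426
299 = 256 + 32 + 8 + 2 + 1, so h^299 ≡ 426·426·52·123·325 ≡ 178 (mod 493)

178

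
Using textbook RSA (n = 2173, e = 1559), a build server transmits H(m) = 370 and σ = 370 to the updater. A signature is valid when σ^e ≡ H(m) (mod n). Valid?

σ^2 ≡ 370^2 = 136900 ≡ 1
σ^4 ≡ 1^2 = 1
σ^8 ≡ 1^2 = 1
σ^16 ≡ 1^2 = 1
σ^32 ≡ 1^2 = 1
σ^64 ≡ 1^2 = 1
σ^128 ≡ 1^2 = 1
σ^256 ≡ 1^2 = 1
σ^512 ≡ 1^2 = 1
σ^1024 ≡ 1^2 = 1
1559 = 1024 + 512 + 16 + 4 + 2 + 1, so σ^1559 ≡ 1·1·1·1·1·370 ≡ 370 (mod 2173)
Since 370 equals the digest 370, verification succeeds.

yes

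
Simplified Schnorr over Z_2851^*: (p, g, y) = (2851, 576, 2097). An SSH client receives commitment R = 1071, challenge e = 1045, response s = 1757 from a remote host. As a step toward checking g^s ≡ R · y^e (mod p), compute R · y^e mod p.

2097^2 = 4397409 ≡ 1167
2097^4 ≡ 1167^2 = 1361889 ≡ 1962
2097^8 ≡ 1962^2 = 3849444 ≡ 594
2097^16 ≡ 594^2 = 352836 ≡ 2163
2097^32 ≡ 2163^2 = 4678569 ≡ 78
2097^64 ≡ 78^2 = 6084 ≡ 382
2097^128 ≡ 382^2 = 145924 ≡ 523
2097^256 ≡ 523^2 = 273529 ≡ 2684
2097^512 ≡ 2684^2 = 7203856 ≡ 2230
2097^1024 ≡ 2230^2 = 4972900 ≡ 756
1045 = 1024 + 16 + 4 + 1, so 2097^1045 ≡ 756·2163·1962·2097 ≡ 2025 (mod 2851)
R · y^e ≡ 1071·2025 = 2168775 ≡ 2015 (mod 2851)

2015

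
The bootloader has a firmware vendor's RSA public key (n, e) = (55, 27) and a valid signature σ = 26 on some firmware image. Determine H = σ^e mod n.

σ^2 ≡ 26^2 = 676 ≡ 16
σ^4 ≡ 16^2 = 256 ≡ 36
σ^8 ≡ 36^2 = 1296 ≡ 31
σ^16 ≡ 31^2 = 961 ≡ 26
27 = 16 + 8 + 2 + 1, so σ^27 ≡ 26·31·16·26 ≡ 16 (mod 55)

16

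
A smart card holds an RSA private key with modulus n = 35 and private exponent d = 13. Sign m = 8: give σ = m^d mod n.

8

m^2 ≡ 8^2 = 64 ≡ 29
m^4 ≡ 29^2 = 841 ≡ 1
m^8 ≡ 1^2 = 1
13 = 8 + 4 + 1, so m^13 ≡ 1·1·8 ≡ 8 (mod 35)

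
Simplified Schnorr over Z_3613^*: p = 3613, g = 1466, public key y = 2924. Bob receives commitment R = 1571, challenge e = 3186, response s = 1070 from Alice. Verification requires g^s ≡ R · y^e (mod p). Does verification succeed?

fails

g^s mod p:
1466^2 = 2149156 ≡ 3034
1466^4 ≡ 3034^2 = 9205156 ≡ 2845
1466^8 ≡ 2845^2 = 8094025 ≡ 905
1466^16 ≡ 905^2 = 819025 ≡ 2487
1466^32 ≡ 2487^2 = 6185169 ≡ 3326
1466^64 ≡ 3326^2 = 11062276 ≡ 2883
1466^128 ≡ 2883^2 = 8311689 ≡ 1789
1466^256 ≡ 1789^2 = 3200521 ≡ 3016
1466^512 ≡ 3016^2 = 9096256 ≡ 2335
1466^1024 ≡ 2335^2 = 5452225 ≡ 208
1070 = 1024 + 32 + 8 + 4 + 2, so 1466^1070 ≡ 208·3326·905·2845·3034 ≡ 1258 (mod 3613)
R · y^e mod p:
2924^2 = 8549776 ≡ 1418
2924^4 ≡ 1418^2 = 2010724 ≡ 1896
2924^8 ≡ 1896^2 = 3594816 ≡ 3494
2924^16 ≡ 3494^2 = 12208036 ≡ 3322
2924^32 ≡ 3322^2 = 11035684 ≡ 1582
2924^64 ≡ 1582^2 = 2502724 ≡ 2528
2924^128 ≡ 2528^2 = 6390784 ≡ 3000
2924^256 ≡ 3000^2 = 9000000 ≡ 17
2924^512 ≡ 17^2 = 289
2924^1024 ≡ 289^2 = 83521 ≡ 422
2924^2048 ≡ 422^2 = 178084 ≡ 1047
3186 = 2048 + 1024 + 64 + 32 + 16 + 2, so 2924^3186 ≡ 1047·422·2528·1582·3322·1418 ≡ 3603 (mod 3613)
1571·3603 = 5660313 ≡ 2355 (mod 3613)
1258 ≠ 2355; the check fails.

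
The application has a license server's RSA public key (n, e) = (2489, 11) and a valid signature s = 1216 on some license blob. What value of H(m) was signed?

1007

s^2 ≡ 1216^2 = 1478656 ≡ 190
s^4 ≡ 190^2 = 36100 ≡ 1254
s^8 ≡ 1254^2 = 1572516 ≡ 1957
11 = 8 + 2 + 1, so s^11 ≡ 1957·190·1216 ≡ 1007 (mod 2489)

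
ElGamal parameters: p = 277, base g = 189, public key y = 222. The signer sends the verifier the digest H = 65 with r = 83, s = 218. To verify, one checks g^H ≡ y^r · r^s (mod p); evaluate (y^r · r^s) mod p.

25

Squares mod 277: 222^1≡222, 222^2≡255, 222^4≡207, 222^8≡191, 222^16≡194, 222^32≡241, 222^64≡188
83 = 64 + 16 + 2 + 1, so 222^83 ≡ 188·194·255·222 ≡ 34 (mod 277)
Squares mod 277: 83^1≡83, 83^2≡241, 83^4≡188, 83^8≡165, 83^16≡79, 83^32≡147, 83^64≡3, 83^128≡9
218 = 128 + 64 + 16 + 8 + 2, so 83^218 ≡ 9·3·79·165·241 ≡ 237 (mod 277)
y^r · r^s ≡ 34·237 = 8058 ≡ 25 (mod 277)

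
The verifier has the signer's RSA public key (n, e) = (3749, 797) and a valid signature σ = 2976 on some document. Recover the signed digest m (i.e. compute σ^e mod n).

Squares mod 3749: σ^1≡2976, σ^2≡1438, σ^4≡2145, σ^8≡1002, σ^16≡3021, σ^32≡1375, σ^64≡1129, σ^128≡3730, σ^256≡361, σ^512≡2855
797 = 512 + 256 + 16 + 8 + 4 + 1, so σ^797 ≡ 2855·361·3021·1002·2145·2976 ≡ 1779 (mod 3749)

1779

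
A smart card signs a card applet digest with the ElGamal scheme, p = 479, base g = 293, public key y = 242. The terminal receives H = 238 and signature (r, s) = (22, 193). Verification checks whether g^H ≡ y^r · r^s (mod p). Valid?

no

Left side g^H mod p:
Squares mod 479: 293^1≡293, 293^2≡108, 293^4≡168, 293^8≡442, 293^16≡411, 293^32≡313, 293^64≡253, 293^128≡302
238 = 128 + 64 + 32 + 8 + 4 + 2, so 293^238 ≡ 302·253·313·442·168·108 ≡ 291 (mod 479)
Right side y^r · r^s mod p:
Squares mod 479: 242^1≡242, 242^2≡126, 242^4≡69, 242^8≡450, 242^16≡362
22 = 16 + 4 + 2, so 242^22 ≡ 362·69·126 ≡ 198 (mod 479)
Squares mod 479: 22^1≡22, 22^2≡5, 22^4≡25, 22^8≡146, 22^16≡240, 22^32≡120, 22^64≡30, 22^128≡421
193 = 128 + 64 + 1, so 22^193 ≡ 421·30·22 ≡ 40 (mod 479)
198·40 = 7920 ≡ 256 (mod 479)
291 ≠ 256, so verification fails.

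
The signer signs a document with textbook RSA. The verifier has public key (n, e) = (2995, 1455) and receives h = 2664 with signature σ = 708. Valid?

σ^2 ≡ 708^2 = 501264 ≡ 1099
σ^4 ≡ 1099^2 = 1207801 ≡ 816
σ^8 ≡ 816^2 = 665856 ≡ 966
σ^16 ≡ 966^2 = 933156 ≡ 1711
σ^32 ≡ 1711^2 = 2927521 ≡ 1406
σ^64 ≡ 1406^2 = 1976836 ≡ 136
σ^128 ≡ 136^2 = 18496 ≡ 526
σ^256 ≡ 526^2 = 276676 ≡ 1136
σ^512 ≡ 1136^2 = 1290496 ≡ 2646
σ^1024 ≡ 2646^2 = 7001316 ≡ 2001
1455 = 1024 + 256 + 128 + 32 + 8 + 4 + 2 + 1, so σ^1455 ≡ 2001·1136·526·1406·966·816·1099·708 ≡ 1157 (mod 2995)
The recovered value 1157 does not match the digest 2664.

no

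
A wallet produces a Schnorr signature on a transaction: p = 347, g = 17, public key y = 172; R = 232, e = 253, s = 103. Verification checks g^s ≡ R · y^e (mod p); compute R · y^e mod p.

Squares mod 347: 172^1≡172, 172^2≡89, 172^4≡287, 172^8≡130, 172^16≡244, 172^32≡199, 172^64≡43, 172^128≡114
253 = 128 + 64 + 32 + 16 + 8 + 4 + 1, so 172^253 ≡ 114·43·199·244·130·287·172 ≡ 82 (mod 347)
R · y^e ≡ 232·82 = 19024 ≡ 286 (mod 347)

286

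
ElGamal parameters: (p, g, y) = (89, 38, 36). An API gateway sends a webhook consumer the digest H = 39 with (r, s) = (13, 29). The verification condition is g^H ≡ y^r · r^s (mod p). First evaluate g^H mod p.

75

38^2 = 1444 ≡ 20
38^4 ≡ 20^2 = 400 ≡ 44
38^8 ≡ 44^2 = 1936 ≡ 67
38^16 ≡ 67^2 = 4489 ≡ 39
38^32 ≡ 39^2 = 1521 ≡ 8
39 = 32 + 4 + 2 + 1, so 38^39 ≡ 8·44·20·38 ≡ 75 (mod 89)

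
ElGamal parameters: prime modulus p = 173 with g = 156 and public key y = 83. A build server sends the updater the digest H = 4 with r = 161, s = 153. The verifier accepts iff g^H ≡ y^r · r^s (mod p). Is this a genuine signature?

Left side g^H mod p:
156^2 = 24336 ≡ 116
156^4 ≡ 116^2 = 13456 ≡ 135
Right side y^r · r^s mod p:
83^2 = 6889 ≡ 142
83^4 ≡ 142^2 = 20164 ≡ 96
83^8 ≡ 96^2 = 9216 ≡ 47
83^16 ≡ 47^2 = 2209 ≡ 133
83^32 ≡ 133^2 = 17689 ≡ 43
83^64 ≡ 43^2 = 1849 ≡ 119
83^128 ≡ 119^2 = 14161 ≡ 148
161 = 128 + 32 + 1, so 83^161 ≡ 148·43·83 ≡ 43 (mod 173)
161^2 = 25921 ≡ 144
161^4 ≡ 144^2 = 20736 ≡ 149
161^8 ≡ 149^2 = 22201 ≡ 57
161^16 ≡ 57^2 = 3249 ≡ 135
161^32 ≡ 135^2 = 18225 ≡ 60
161^64 ≡ 60^2 = 3600 ≡ 140
161^128 ≡ 140^2 = 19600 ≡ 51
153 = 128 + 16 + 8 + 1, so 161^153 ≡ 51·135·57·161 ≡ 66 (mod 173)
43·66 = 2838 ≡ 70 (mod 173)
135 ≠ 70, so verification fails.

forged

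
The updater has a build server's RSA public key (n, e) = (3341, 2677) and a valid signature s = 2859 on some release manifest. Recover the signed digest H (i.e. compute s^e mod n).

s^2 ≡ 2859^2 = 8173881 ≡ 1795
s^4 ≡ 1795^2 = 3222025 ≡ 1301
s^8 ≡ 1301^2 = 1692601 ≡ 2055
s^16 ≡ 2055^2 = 4223025 ≡ 1
s^32 ≡ 1^2 = 1
s^64 ≡ 1^2 = 1
s^128 ≡ 1^2 = 1
s^256 ≡ 1^2 = 1
s^512 ≡ 1^2 = 1
s^1024 ≡ 1^2 = 1
s^2048 ≡ 1^2 = 1
2677 = 2048 + 512 + 64 + 32 + 16 + 4 + 1, so s^2677 ≡ 1·1·1·1·1·1301·2859 ≡ 1026 (mod 3341)

1026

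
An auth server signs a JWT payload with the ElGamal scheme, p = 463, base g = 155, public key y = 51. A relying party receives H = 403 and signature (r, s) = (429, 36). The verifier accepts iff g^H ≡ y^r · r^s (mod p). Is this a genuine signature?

Left side g^H mod p:
Squares mod 463: 155^1≡155, 155^2≡412, 155^4≡286, 155^8≡308, 155^16≡412, 155^32≡286, 155^64≡308, 155^128≡412, 155^256≡286
403 = 256 + 128 + 16 + 2 + 1, so 155^403 ≡ 286·412·412·412·155 ≡ 177 (mod 463)
Right side y^r · r^s mod p:
Squares mod 463: 51^1≡51, 51^2≡286, 51^4≡308, 51^8≡412, 51^16≡286, 51^32≡308, 51^64≡412, 51^128≡286, 51^256≡308
429 = 256 + 128 + 32 + 8 + 4 + 1, so 51^429 ≡ 308·286·308·412·308·51 ≡ 177 (mod 463)
Squares mod 463: 429^1≡429, 429^2≡230, 429^4≡118, 429^8≡34, 429^16≡230, 429^32≡118
36 = 32 + 4, so 429^36 ≡ 118·118 ≡ 34 (mod 463)
177·34 = 6018 ≡ 462 (mod 463)
177 ≠ 462, so verification fails.

forged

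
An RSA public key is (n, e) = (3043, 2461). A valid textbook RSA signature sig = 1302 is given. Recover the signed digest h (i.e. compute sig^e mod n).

861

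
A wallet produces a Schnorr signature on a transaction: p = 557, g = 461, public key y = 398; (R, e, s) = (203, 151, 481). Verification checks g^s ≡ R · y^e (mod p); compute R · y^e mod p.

398^2 = 158404 ≡ 216
398^4 ≡ 216^2 = 46656 ≡ 425
398^8 ≡ 425^2 = 180625 ≡ 157
398^16 ≡ 157^2 = 24649 ≡ 141
398^32 ≡ 141^2 = 19881 ≡ 386
398^64 ≡ 386^2 = 148996 ≡ 277
398^128 ≡ 277^2 = 76729 ≡ 420
151 = 128 + 16 + 4 + 2 + 1, so 398^151 ≡ 420·141·425·216·398 ≡ 115 (mod 557)
R · y^e ≡ 203·115 = 23345 ≡ 508 (mod 557)

508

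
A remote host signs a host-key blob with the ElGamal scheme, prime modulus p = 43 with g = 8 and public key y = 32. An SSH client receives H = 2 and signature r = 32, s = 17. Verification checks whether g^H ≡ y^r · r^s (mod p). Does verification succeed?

Left side g^H mod p:
Squares mod 43: 8^1≡8, 8^2≡21
8^2 ≡ 21 (mod 43)
Right side y^r · r^s mod p:
Squares mod 43: 32^1≡32, 32^2≡35, 32^4≡21, 32^8≡11, 32^16≡35, 32^32≡21
32^32 ≡ 21 (mod 43)
Squares mod 43: 32^1≡32, 32^2≡35, 32^4≡21, 32^8≡11, 32^16≡35
17 = 16 + 1, so 32^17 ≡ 35·32 ≡ 2 (mod 43)
21·2 = 42 ≡ 42 (mod 43)
21 ≠ 42, so verification fails.

fails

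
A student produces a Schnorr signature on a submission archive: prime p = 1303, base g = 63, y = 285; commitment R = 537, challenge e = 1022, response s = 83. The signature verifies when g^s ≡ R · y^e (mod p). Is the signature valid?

g^s mod p:
63^2 = 3969 ≡ 60
63^4 ≡ 60^2 = 3600 ≡ 994
63^8 ≡ 994^2 = 988036 ≡ 362
63^16 ≡ 362^2 = 131044 ≡ 744
63^32 ≡ 744^2 = 553536 ≡ 1064
63^64 ≡ 1064^2 = 1132096 ≡ 1092
83 = 64 + 16 + 2 + 1, so 63^83 ≡ 1092·744·60·63 ≡ 1013 (mod 1303)
R · y^e mod p:
285^2 = 81225 ≡ 439
285^4 ≡ 439^2 = 192721 ≡ 1180
285^8 ≡ 1180^2 = 1392400 ≡ 796
285^16 ≡ 796^2 = 633616 ≡ 358
285^32 ≡ 358^2 = 128164 ≡ 470
285^64 ≡ 470^2 = 220900 ≡ 693
285^128 ≡ 693^2 = 480249 ≡ 745
285^256 ≡ 745^2 = 555025 ≡ 1250
285^512 ≡ 1250^2 = 1562500 ≡ 203
1022 = 512 + 256 + 128 + 64 + 32 + 16 + 8 + 4 + 2, so 285^1022 ≡ 203·1250·745·693·470·358·796·1180·439 ≡ 361 (mod 1303)
537·361 = 193857 ≡ 1013 (mod 1303)
1013 ≡ 1013 (mod 1303); signature holds.

valid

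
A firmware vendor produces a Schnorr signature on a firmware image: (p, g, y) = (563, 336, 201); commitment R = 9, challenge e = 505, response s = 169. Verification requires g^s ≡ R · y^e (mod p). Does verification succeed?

passes

g^s mod p:
336^169 mod 563 = 271
R · y^e mod p:
201^505 mod 563 = 468
9·468 = 4212 ≡ 271 (mod 563)
271 ≡ 271 (mod 563); signature holds.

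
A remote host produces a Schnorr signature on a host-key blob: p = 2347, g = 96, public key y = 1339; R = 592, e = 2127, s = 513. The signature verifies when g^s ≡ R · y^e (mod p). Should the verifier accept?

reject

g^s mod p:
96^2 = 9216 ≡ 2175
96^4 ≡ 2175^2 = 4730625 ≡ 1420
96^8 ≡ 1420^2 = 2016400 ≡ 327
96^16 ≡ 327^2 = 106929 ≡ 1314
96^32 ≡ 1314^2 = 1726596 ≡ 1551
96^64 ≡ 1551^2 = 2405601 ≡ 2273
96^128 ≡ 2273^2 = 5166529 ≡ 782
96^256 ≡ 782^2 = 611524 ≡ 1304
96^512 ≡ 1304^2 = 1700416 ≡ 1188
513 = 512 + 1, so 96^513 ≡ 1188·96 ≡ 1392 (mod 2347)
R · y^e mod p:
1339^2 = 1792921 ≡ 2160
1339^4 ≡ 2160^2 = 4665600 ≡ 2111
1339^8 ≡ 2111^2 = 4456321 ≡ 1715
1339^16 ≡ 1715^2 = 2941225 ≡ 434
1339^32 ≡ 434^2 = 188356 ≡ 596
1339^64 ≡ 596^2 = 355216 ≡ 819
1339^128 ≡ 819^2 = 670761 ≡ 1866
1339^256 ≡ 1866^2 = 3481956 ≡ 1355
1339^512 ≡ 1355^2 = 1836025 ≡ 671
1339^1024 ≡ 671^2 = 450241 ≡ 1964
1339^2048 ≡ 1964^2 = 3857296 ≡ 1175
2127 = 2048 + 64 + 8 + 4 + 2 + 1, so 1339^2127 ≡ 1175·819·1715·2111·2160·1339 ≡ 1378 (mod 2347)
592·1378 = 815776 ≡ 1367 (mod 2347)
1392 ≠ 1367; the check fails.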